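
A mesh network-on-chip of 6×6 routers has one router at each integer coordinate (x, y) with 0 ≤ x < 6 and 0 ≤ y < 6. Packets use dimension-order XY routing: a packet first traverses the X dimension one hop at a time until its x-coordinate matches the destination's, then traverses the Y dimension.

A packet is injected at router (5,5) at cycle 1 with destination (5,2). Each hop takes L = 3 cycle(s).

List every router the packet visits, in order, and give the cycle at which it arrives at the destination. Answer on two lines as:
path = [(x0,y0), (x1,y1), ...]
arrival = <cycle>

path = [(5,5), (5,4), (5,3), (5,2)]
arrival = 10

hop 0: (5,5) @ cyc 1
hop 1: (5,4) @ cyc 4  [S]
hop 2: (5,3) @ cyc 7  [S]
hop 3: (5,2) @ cyc 10  [S]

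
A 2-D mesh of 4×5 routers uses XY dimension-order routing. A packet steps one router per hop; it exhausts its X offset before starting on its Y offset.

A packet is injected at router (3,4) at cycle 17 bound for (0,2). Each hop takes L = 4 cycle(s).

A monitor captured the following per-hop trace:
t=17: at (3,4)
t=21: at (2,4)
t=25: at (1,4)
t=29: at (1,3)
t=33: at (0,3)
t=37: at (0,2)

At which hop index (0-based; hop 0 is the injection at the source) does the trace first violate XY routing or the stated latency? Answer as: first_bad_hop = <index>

  1: Δx=-1 Δy=+0 Δt=4 [ok]
  2: Δx=-1 Δy=+0 Δt=4 [ok]
  3: Δx=+0 Δy=-1 Δt=4 [BAD: Y-move but x=1≠0]

first_bad_hop = 3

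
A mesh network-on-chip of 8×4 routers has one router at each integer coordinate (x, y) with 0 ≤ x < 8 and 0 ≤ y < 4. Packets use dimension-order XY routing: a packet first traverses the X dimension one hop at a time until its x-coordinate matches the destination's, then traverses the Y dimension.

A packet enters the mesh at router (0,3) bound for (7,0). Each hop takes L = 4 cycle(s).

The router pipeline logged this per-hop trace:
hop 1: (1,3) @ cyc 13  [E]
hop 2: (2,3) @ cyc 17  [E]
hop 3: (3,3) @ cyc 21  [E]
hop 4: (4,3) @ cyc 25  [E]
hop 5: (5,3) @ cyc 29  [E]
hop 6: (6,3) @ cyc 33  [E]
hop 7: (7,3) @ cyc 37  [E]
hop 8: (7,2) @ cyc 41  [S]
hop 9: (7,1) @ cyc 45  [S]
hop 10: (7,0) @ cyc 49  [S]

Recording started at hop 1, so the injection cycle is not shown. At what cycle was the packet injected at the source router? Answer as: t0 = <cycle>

t0 = 9

cyc[1] = 13 and cyc[k] = t0 + k·L for every k.
t0 = cyc[1] − L = 13 − 4 = 9.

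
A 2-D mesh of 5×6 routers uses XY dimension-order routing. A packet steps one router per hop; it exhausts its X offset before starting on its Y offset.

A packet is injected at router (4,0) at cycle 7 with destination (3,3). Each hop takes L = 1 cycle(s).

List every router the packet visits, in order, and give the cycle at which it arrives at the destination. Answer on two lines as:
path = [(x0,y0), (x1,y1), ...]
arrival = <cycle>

path = [(4,0), (3,0), (3,1), (3,2), (3,3)]
arrival = 11

  0. router=(4,0) cycle=7 (inject)
  1. router=(3,0) cycle=8 dir=W
  2. router=(3,1) cycle=9 dir=N
  3. router=(3,2) cycle=10 dir=N
  4. router=(3,3) cycle=11 dir=N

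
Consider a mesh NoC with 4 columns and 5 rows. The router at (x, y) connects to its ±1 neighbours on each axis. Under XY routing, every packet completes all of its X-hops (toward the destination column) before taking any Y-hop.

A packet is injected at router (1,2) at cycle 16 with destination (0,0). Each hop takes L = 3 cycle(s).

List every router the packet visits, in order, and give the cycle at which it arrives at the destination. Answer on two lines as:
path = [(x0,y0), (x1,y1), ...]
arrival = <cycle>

path = [(1,2), (0,2), (0,1), (0,0)]
arrival = 25

t=16: at (1,2)
t=19: at (0,2) after W
t=22: at (0,1) after S
t=25: at (0,0) after S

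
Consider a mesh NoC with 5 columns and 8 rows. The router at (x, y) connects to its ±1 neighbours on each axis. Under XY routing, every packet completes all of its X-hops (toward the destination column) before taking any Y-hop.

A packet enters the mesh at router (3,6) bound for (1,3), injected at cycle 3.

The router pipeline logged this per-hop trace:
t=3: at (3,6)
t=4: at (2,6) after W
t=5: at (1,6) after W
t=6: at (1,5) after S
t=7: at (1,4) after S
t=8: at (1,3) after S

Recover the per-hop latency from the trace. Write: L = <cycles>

L = 1

Between hops 0 and 1 the cycle counter advances 4 − 3 = 1.
Per-hop latency L = Δcyc = 1.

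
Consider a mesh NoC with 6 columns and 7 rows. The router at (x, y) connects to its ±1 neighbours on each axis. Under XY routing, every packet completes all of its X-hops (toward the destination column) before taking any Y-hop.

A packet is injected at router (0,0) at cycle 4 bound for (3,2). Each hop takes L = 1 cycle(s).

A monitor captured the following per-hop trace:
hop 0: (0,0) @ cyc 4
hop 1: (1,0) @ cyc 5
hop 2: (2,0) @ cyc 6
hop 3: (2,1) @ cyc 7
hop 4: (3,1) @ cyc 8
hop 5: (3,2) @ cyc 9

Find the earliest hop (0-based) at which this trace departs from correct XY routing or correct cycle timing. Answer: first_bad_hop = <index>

[1] (+1,+0) / 1c ⇒ ok
[2] (+1,+0) / 1c ⇒ ok
[3] (+0,+1) / 1c ⇒ BAD: Y-move but x=2≠3

first_bad_hop = 3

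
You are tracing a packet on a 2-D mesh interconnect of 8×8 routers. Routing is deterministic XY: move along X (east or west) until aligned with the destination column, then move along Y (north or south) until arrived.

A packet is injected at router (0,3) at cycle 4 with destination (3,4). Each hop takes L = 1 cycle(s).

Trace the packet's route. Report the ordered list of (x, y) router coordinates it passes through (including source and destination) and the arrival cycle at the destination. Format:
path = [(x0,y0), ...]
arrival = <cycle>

path = [(0,3), (1,3), (2,3), (3,3), (3,4)]
arrival = 8

  0. router=(0,3) cycle=4 (inject)
  1. router=(1,3) cycle=5 dir=E
  2. router=(2,3) cycle=6 dir=E
  3. router=(3,3) cycle=7 dir=E
  4. router=(3,4) cycle=8 dir=N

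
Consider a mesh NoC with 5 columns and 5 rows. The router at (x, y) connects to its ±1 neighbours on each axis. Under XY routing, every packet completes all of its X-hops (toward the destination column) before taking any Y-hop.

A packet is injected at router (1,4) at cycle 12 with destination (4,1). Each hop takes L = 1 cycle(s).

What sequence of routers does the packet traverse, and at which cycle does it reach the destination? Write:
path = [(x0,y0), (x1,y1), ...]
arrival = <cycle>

path = [(1,4), (2,4), (3,4), (4,4), (4,3), (4,2), (4,1)]
arrival = 18

src (1,4)  cyc=12
E→(2,4)  cyc=13
E→(3,4)  cyc=14
E→(4,4)  cyc=15
S→(4,3)  cyc=16
S→(4,2)  cyc=17
S→(4,1)  cyc=18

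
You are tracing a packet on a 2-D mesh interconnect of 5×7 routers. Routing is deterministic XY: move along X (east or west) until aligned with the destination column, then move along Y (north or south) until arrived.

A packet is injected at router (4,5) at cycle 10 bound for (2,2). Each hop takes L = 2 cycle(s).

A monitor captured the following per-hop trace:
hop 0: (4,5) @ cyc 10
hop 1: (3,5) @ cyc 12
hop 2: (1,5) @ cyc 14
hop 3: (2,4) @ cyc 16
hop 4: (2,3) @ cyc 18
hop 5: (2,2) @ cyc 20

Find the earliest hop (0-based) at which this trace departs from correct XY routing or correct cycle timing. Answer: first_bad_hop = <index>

first_bad_hop = 2

check 1→ d=(-1,0) cyc+2: ok
check 2→ d=(-2,0) cyc+2: BAD: non-unit step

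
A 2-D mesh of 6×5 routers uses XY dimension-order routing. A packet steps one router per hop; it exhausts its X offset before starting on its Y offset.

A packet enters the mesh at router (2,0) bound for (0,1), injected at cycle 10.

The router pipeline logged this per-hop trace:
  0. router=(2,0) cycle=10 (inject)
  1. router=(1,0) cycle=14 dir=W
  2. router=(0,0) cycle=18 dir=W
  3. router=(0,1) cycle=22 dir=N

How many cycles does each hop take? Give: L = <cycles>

L = 4

Between hops 0 and 1 the cycle counter advances 14 − 10 = 4.
Per-hop latency L = Δcyc = 4.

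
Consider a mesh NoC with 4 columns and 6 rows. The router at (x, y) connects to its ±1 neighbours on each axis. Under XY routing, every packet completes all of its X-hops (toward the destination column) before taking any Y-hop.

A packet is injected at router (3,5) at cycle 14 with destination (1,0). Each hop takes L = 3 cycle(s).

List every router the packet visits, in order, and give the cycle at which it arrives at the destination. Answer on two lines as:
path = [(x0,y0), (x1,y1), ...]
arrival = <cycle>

path = [(3,5), (2,5), (1,5), (1,4), (1,3), (1,2), (1,1), (1,0)]
arrival = 35

  0. router=(3,5) cycle=14 (inject)
  1. router=(2,5) cycle=17 dir=W
  2. router=(1,5) cycle=20 dir=W
  3. router=(1,4) cycle=23 dir=S
  4. router=(1,3) cycle=26 dir=S
  5. router=(1,2) cycle=29 dir=S
  6. router=(1,1) cycle=32 dir=S
  7. router=(1,0) cycle=35 dir=S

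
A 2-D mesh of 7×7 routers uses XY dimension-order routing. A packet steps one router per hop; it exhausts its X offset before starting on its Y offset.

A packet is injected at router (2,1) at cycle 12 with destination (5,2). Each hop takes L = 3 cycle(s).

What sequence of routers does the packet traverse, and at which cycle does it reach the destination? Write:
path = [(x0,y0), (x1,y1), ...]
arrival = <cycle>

path = [(2,1), (3,1), (4,1), (5,1), (5,2)]
arrival = 24

src (2,1)  cyc=12
E→(3,1)  cyc=15
E→(4,1)  cyc=18
E→(5,1)  cyc=21
N→(5,2)  cyc=24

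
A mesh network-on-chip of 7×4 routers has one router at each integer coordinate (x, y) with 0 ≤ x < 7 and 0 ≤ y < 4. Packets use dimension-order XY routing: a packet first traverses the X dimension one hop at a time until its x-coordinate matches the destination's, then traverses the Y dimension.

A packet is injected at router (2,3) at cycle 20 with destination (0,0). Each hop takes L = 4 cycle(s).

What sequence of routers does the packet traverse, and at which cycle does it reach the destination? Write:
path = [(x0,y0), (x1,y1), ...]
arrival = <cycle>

#0 — 2,3 | c20
#1 — 1,3 | c24 | W
#2 — 0,3 | c28 | W
#3 — 0,2 | c32 | S
#4 — 0,1 | c36 | S
#5 — 0,0 | c40 | S

path = [(2,3), (1,3), (0,3), (0,2), (0,1), (0,0)]
arrival = 40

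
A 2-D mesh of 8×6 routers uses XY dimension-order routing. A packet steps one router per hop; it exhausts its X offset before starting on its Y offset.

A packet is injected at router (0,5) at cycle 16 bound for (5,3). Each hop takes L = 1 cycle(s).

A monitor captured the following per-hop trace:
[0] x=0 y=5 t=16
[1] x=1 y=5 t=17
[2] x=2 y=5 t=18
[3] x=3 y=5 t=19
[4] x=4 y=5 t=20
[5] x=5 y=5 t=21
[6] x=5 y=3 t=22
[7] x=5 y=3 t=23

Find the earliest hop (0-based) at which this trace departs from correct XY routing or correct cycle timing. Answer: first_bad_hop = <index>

  1: Δx=+1 Δy=+0 Δt=1 [ok]
  2: Δx=+1 Δy=+0 Δt=1 [ok]
  3: Δx=+1 Δy=+0 Δt=1 [ok]
  4: Δx=+1 Δy=+0 Δt=1 [ok]
  5: Δx=+1 Δy=+0 Δt=1 [ok]
  6: Δx=+0 Δy=-2 Δt=1 [BAD: non-unit step]

first_bad_hop = 6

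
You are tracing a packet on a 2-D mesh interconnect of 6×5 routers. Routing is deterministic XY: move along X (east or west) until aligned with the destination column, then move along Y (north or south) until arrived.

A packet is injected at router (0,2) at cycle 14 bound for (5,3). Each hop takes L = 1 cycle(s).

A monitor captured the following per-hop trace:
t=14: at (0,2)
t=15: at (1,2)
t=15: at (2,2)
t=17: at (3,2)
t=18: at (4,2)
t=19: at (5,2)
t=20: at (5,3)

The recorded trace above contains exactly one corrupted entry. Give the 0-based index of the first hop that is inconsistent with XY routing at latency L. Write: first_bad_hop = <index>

  1: Δx=+1 Δy=+0 Δt=1 [ok]
  2: Δx=+1 Δy=+0 Δt=0 [BAD: Δcyc=0≠L]

first_bad_hop = 2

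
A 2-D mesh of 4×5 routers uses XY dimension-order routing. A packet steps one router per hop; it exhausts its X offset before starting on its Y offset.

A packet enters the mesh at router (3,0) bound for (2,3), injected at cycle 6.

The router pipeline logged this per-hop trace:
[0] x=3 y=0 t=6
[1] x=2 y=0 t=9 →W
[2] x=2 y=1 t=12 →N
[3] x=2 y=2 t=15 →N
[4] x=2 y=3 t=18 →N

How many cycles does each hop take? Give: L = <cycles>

Between hops 0 and 1 the cycle counter advances 9 − 6 = 3.
Per-hop latency L = Δcyc = 3.

L = 3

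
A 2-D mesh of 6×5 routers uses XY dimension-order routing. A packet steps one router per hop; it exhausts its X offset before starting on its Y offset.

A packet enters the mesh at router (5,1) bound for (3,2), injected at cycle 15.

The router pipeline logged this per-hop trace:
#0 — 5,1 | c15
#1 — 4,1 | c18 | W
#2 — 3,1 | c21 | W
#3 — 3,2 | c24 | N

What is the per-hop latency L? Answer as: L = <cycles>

L = 3

Δcyc across hop 0→1: 18 − 15 = 3.
Each hop adds L, hence L = 3.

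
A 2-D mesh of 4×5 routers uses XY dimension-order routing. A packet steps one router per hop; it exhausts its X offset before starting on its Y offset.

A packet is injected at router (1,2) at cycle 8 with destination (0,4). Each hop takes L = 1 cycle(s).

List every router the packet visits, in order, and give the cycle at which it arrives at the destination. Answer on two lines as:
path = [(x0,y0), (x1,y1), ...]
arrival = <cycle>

#0 — 1,2 | c8
#1 — 0,2 | c9 | W
#2 — 0,3 | c10 | N
#3 — 0,4 | c11 | N

path = [(1,2), (0,2), (0,3), (0,4)]
arrival = 11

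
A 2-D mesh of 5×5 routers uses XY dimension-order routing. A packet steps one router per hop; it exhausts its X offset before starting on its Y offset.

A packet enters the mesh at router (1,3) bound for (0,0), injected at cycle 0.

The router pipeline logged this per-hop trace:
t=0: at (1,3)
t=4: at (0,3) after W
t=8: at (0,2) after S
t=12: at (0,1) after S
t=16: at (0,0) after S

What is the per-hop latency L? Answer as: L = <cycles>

Between hops 0 and 1 the cycle counter advances 4 − 0 = 4.
That increment is L by definition: L = 4.

L = 4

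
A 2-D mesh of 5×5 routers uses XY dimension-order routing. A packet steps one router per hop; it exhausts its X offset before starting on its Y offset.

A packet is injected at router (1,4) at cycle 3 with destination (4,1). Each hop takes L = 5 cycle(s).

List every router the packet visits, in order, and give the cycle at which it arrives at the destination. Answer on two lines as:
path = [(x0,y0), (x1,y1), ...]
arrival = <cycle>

path = [(1,4), (2,4), (3,4), (4,4), (4,3), (4,2), (4,1)]
arrival = 33

src (1,4)  cyc=3
E→(2,4)  cyc=8
E→(3,4)  cyc=13
E→(4,4)  cyc=18
S→(4,3)  cyc=23
S→(4,2)  cyc=28
S→(4,1)  cyc=33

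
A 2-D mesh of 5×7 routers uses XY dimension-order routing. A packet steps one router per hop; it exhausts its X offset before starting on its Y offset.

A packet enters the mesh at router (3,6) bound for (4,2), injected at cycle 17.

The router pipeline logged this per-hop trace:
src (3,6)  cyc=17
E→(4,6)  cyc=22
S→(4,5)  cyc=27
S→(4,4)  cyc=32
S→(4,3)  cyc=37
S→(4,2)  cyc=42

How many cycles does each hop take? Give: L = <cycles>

Δcyc across hop 0→1: 22 − 17 = 5.
That increment is L by definition: L = 5.

L = 5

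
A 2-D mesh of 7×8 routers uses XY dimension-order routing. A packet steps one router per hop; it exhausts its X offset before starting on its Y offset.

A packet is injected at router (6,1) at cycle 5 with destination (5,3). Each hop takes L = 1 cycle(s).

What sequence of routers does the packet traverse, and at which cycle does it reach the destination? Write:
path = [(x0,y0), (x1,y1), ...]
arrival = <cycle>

path = [(6,1), (5,1), (5,2), (5,3)]
arrival = 8

  0. router=(6,1) cycle=5 (inject)
  1. router=(5,1) cycle=6 dir=W
  2. router=(5,2) cycle=7 dir=N
  3. router=(5,3) cycle=8 dir=N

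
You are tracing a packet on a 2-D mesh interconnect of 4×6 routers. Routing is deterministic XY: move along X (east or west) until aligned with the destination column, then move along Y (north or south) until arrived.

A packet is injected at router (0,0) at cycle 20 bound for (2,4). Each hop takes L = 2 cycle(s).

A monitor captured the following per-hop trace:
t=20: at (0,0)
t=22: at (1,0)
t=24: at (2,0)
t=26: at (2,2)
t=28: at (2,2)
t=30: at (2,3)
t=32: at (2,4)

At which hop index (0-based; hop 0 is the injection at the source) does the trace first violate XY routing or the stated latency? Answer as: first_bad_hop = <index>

first_bad_hop = 3

[1] (+1,+0) / 2c ⇒ ok
[2] (+1,+0) / 2c ⇒ ok
[3] (+0,+2) / 2c ⇒ BAD: non-unit step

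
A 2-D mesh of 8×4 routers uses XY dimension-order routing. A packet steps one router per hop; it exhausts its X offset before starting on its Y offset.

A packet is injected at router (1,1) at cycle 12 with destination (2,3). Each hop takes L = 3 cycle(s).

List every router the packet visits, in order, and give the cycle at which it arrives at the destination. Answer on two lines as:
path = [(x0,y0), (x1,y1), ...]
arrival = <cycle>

path = [(1,1), (2,1), (2,2), (2,3)]
arrival = 21

  0. router=(1,1) cycle=12 (inject)
  1. router=(2,1) cycle=15 dir=E
  2. router=(2,2) cycle=18 dir=N
  3. router=(2,3) cycle=21 dir=N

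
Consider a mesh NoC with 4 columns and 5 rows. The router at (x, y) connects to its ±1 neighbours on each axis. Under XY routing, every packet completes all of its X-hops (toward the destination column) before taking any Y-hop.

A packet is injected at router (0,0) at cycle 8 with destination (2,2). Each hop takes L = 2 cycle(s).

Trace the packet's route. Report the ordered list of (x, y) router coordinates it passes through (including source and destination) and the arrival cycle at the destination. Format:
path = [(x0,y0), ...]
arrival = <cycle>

src (0,0)  cyc=8
E→(1,0)  cyc=10
E→(2,0)  cyc=12
N→(2,1)  cyc=14
N→(2,2)  cyc=16

path = [(0,0), (1,0), (2,0), (2,1), (2,2)]
arrival = 16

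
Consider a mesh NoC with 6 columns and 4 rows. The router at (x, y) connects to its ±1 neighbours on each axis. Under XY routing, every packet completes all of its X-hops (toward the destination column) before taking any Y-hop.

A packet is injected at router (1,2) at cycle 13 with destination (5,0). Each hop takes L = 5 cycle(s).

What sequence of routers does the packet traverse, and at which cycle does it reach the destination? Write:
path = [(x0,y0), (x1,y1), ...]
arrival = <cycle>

  0. router=(1,2) cycle=13 (inject)
  1. router=(2,2) cycle=18 dir=E
  2. router=(3,2) cycle=23 dir=E
  3. router=(4,2) cycle=28 dir=E
  4. router=(5,2) cycle=33 dir=E
  5. router=(5,1) cycle=38 dir=S
  6. router=(5,0) cycle=43 dir=S

path = [(1,2), (2,2), (3,2), (4,2), (5,2), (5,1), (5,0)]
arrival = 43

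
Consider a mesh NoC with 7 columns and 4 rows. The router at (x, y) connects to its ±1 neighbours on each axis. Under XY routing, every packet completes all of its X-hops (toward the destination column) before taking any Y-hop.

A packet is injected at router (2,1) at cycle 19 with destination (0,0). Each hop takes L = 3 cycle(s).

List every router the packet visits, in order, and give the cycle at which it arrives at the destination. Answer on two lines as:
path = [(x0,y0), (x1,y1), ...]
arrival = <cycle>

  0. router=(2,1) cycle=19 (inject)
  1. router=(1,1) cycle=22 dir=W
  2. router=(0,1) cycle=25 dir=W
  3. router=(0,0) cycle=28 dir=S

path = [(2,1), (1,1), (0,1), (0,0)]
arrival = 28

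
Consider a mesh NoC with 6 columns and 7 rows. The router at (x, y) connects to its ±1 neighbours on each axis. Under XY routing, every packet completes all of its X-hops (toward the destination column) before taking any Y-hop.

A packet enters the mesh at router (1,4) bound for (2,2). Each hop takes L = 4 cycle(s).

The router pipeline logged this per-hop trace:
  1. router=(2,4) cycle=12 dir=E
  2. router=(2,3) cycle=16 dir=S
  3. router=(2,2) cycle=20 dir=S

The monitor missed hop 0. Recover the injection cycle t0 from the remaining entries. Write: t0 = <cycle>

t0 = 8

cyc[1] = 12 and cyc[k] = t0 + k·L for every k.
So t0 = 12 − 1·4 = 8.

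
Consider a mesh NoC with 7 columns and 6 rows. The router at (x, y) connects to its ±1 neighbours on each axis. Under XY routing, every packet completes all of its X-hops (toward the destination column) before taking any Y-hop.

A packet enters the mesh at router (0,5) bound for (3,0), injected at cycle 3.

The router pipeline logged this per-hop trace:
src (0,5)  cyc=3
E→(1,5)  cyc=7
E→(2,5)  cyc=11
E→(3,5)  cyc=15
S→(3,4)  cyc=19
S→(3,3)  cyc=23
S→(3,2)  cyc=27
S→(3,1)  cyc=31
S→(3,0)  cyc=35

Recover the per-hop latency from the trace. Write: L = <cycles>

cyc[1] − cyc[0] = 7 − 3 = 4.
Each hop adds L, hence L = 4.

L = 4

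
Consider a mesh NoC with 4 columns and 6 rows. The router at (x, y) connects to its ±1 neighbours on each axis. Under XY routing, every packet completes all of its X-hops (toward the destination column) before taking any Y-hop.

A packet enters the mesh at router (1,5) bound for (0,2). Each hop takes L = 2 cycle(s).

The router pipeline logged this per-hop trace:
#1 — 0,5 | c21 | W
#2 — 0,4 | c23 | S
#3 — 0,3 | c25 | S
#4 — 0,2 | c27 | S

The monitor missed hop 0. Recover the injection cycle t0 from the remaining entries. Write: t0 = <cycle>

t0 = 19

cyc[1] = 21 and cyc[k] = t0 + k·L for every k.
Therefore t0 = 21 − L = 19.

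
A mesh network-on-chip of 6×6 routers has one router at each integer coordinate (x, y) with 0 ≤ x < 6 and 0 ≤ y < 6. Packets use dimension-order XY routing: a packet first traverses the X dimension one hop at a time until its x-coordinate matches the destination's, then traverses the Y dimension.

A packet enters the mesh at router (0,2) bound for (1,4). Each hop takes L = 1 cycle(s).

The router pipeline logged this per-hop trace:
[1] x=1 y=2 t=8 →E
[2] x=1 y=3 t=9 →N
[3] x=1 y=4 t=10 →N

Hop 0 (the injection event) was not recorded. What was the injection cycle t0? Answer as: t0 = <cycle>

t0 = 7

cyc[1] = 8 and cyc[k] = t0 + k·L for every k.
Therefore t0 = 8 − L = 7.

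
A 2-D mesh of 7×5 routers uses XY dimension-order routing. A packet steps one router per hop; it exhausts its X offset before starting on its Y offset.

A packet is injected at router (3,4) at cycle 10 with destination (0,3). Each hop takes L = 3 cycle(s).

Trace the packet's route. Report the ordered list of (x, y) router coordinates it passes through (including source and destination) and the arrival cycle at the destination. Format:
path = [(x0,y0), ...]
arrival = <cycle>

path = [(3,4), (2,4), (1,4), (0,4), (0,3)]
arrival = 22

  0. router=(3,4) cycle=10 (inject)
  1. router=(2,4) cycle=13 dir=W
  2. router=(1,4) cycle=16 dir=W
  3. router=(0,4) cycle=19 dir=W
  4. router=(0,3) cycle=22 dir=S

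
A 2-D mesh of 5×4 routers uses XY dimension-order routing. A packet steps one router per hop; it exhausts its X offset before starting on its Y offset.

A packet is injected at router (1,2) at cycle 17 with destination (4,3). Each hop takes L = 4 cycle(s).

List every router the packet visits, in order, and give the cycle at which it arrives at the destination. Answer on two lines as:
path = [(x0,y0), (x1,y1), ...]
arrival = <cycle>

src (1,2)  cyc=17
E→(2,2)  cyc=21
E→(3,2)  cyc=25
E→(4,2)  cyc=29
N→(4,3)  cyc=33

path = [(1,2), (2,2), (3,2), (4,2), (4,3)]
arrival = 33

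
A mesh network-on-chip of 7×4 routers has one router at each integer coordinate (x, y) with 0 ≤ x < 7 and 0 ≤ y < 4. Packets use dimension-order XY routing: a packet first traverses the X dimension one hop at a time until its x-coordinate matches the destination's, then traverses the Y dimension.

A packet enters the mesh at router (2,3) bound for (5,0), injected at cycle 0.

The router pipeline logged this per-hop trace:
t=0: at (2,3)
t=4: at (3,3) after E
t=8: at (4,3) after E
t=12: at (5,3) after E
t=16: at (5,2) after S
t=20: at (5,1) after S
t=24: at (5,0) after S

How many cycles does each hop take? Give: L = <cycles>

L = 4

Δcyc across hop 0→1: 4 − 0 = 4.
That increment is L by definition: L = 4.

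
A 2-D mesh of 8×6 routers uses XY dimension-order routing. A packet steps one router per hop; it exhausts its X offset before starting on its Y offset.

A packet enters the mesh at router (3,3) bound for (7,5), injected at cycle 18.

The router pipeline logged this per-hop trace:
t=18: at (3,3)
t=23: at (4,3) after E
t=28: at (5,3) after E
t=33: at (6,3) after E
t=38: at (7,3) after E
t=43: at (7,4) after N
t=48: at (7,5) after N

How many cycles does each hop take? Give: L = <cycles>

L = 5

From hop 0 (18) to hop 1 (23): +5 cycles.
Per-hop latency L = Δcyc = 5.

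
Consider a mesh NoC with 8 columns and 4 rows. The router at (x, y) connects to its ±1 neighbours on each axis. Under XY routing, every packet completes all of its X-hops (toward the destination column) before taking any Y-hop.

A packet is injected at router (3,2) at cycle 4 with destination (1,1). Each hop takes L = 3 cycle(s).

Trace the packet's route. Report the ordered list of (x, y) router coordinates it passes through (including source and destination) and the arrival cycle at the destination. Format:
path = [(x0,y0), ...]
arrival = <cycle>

path = [(3,2), (2,2), (1,2), (1,1)]
arrival = 13

hop 0: (3,2) @ cyc 4
hop 1: (2,2) @ cyc 7  [W]
hop 2: (1,2) @ cyc 10  [W]
hop 3: (1,1) @ cyc 13  [S]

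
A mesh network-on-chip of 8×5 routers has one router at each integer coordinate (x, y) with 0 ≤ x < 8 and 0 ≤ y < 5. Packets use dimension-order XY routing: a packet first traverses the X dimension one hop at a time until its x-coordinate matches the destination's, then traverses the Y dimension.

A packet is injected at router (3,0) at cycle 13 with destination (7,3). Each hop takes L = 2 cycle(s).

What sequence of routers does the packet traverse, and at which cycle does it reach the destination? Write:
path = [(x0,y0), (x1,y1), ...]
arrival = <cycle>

path = [(3,0), (4,0), (5,0), (6,0), (7,0), (7,1), (7,2), (7,3)]
arrival = 27

#0 — 3,0 | c13
#1 — 4,0 | c15 | E
#2 — 5,0 | c17 | E
#3 — 6,0 | c19 | E
#4 — 7,0 | c21 | E
#5 — 7,1 | c23 | N
#6 — 7,2 | c25 | N
#7 — 7,3 | c27 | N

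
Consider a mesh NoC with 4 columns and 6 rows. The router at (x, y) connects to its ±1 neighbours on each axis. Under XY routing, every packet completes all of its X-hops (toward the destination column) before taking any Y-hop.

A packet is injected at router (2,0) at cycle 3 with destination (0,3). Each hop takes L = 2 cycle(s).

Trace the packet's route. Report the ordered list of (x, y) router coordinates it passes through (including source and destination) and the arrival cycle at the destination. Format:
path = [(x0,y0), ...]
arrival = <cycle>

path = [(2,0), (1,0), (0,0), (0,1), (0,2), (0,3)]
arrival = 13

t=3: at (2,0)
t=5: at (1,0) after W
t=7: at (0,0) after W
t=9: at (0,1) after N
t=11: at (0,2) after N
t=13: at (0,3) after N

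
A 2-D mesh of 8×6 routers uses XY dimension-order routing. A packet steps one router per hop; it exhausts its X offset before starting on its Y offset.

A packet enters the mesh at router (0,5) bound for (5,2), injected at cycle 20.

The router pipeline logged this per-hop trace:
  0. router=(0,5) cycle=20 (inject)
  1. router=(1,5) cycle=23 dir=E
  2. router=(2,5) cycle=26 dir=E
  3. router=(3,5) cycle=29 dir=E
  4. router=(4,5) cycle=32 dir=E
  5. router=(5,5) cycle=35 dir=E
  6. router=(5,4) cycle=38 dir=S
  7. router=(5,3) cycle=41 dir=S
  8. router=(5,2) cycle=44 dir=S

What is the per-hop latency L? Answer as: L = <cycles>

L = 3

From hop 0 (20) to hop 1 (23): +3 cycles.
Per-hop latency L = Δcyc = 3.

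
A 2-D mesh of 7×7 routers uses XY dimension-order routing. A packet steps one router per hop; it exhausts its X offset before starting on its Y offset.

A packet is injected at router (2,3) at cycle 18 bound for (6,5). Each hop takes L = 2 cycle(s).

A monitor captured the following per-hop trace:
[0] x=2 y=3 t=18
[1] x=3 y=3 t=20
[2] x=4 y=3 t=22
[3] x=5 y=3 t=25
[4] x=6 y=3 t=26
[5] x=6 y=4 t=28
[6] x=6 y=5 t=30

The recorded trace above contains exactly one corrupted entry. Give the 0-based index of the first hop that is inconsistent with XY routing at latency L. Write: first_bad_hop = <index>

check 1→ d=(1,0) cyc+2: ok
check 2→ d=(1,0) cyc+2: ok
check 3→ d=(1,0) cyc+3: BAD: Δcyc=3≠L

first_bad_hop = 3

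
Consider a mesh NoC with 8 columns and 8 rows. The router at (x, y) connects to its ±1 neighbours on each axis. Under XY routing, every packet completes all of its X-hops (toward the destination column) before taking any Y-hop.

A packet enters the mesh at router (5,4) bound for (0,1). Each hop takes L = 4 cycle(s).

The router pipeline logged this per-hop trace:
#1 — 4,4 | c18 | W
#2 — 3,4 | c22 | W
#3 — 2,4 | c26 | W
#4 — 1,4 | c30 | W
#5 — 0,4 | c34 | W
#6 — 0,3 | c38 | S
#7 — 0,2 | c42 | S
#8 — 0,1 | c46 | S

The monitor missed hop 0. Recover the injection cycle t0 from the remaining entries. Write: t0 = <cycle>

The first recorded entry is hop 1 at cycle 18.
Subtract one hop: t0 = 18 − 4 = 14.

t0 = 14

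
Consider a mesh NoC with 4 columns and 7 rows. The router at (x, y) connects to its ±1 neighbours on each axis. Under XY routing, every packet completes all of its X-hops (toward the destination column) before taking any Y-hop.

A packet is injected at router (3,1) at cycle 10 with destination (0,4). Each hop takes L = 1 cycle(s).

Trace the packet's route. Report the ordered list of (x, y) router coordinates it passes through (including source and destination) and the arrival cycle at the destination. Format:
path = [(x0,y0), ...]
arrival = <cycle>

[0] x=3 y=1 t=10
[1] x=2 y=1 t=11 →W
[2] x=1 y=1 t=12 →W
[3] x=0 y=1 t=13 →W
[4] x=0 y=2 t=14 →N
[5] x=0 y=3 t=15 →N
[6] x=0 y=4 t=16 →N

path = [(3,1), (2,1), (1,1), (0,1), (0,2), (0,3), (0,4)]
arrival = 16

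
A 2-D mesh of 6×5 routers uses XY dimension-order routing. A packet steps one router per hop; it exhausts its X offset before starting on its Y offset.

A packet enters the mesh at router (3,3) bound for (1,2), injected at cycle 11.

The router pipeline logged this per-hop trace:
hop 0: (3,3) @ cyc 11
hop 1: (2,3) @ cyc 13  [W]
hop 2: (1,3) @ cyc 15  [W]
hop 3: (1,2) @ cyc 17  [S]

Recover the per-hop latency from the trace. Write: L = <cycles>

From hop 0 (11) to hop 1 (13): +2 cycles.
Per-hop latency L = Δcyc = 2.

L = 2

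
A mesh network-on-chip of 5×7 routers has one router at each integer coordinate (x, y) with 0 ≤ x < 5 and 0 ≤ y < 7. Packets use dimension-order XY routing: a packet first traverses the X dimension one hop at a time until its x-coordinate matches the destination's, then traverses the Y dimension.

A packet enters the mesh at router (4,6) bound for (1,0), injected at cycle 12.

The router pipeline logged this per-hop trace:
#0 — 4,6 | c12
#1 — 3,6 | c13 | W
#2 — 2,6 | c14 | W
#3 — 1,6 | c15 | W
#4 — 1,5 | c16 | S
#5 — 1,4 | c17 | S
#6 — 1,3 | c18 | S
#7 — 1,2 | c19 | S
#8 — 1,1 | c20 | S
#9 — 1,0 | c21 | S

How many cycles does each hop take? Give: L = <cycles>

L = 1

Δcyc across hop 0→1: 13 − 12 = 1.
Per-hop latency L = Δcyc = 1.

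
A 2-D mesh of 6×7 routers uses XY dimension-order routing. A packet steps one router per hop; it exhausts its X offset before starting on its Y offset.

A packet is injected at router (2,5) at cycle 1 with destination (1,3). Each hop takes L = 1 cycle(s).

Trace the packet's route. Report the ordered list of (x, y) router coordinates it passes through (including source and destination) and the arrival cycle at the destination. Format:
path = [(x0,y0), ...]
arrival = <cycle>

path = [(2,5), (1,5), (1,4), (1,3)]
arrival = 4

src (2,5)  cyc=1
W→(1,5)  cyc=2
S→(1,4)  cyc=3
S→(1,3)  cyc=4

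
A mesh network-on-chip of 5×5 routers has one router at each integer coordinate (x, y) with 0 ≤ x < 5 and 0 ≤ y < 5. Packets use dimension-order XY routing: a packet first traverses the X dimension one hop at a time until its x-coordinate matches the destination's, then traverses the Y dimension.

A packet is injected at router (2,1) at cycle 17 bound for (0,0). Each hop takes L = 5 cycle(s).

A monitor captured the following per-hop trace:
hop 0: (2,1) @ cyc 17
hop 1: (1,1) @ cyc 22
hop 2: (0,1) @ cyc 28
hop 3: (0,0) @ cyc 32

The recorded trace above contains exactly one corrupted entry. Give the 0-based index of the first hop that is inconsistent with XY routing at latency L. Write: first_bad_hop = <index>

hop 1: step (-1,+0), +5 cyc — ok
hop 2: step (-1,+0), +6 cyc — BAD: Δcyc=6≠L

first_bad_hop = 2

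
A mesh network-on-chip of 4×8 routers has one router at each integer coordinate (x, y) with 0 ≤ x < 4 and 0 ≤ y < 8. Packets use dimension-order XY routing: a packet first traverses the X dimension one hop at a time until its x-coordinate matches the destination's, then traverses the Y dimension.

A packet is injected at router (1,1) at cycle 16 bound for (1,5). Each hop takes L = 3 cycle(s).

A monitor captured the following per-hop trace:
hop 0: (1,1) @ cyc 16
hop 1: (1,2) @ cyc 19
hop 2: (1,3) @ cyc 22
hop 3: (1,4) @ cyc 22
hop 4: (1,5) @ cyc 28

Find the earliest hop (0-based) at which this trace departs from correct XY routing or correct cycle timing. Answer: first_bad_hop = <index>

check 1→ d=(0,1) cyc+3: ok
check 2→ d=(0,1) cyc+3: ok
check 3→ d=(0,1) cyc+0: BAD: Δcyc=0≠L

first_bad_hop = 3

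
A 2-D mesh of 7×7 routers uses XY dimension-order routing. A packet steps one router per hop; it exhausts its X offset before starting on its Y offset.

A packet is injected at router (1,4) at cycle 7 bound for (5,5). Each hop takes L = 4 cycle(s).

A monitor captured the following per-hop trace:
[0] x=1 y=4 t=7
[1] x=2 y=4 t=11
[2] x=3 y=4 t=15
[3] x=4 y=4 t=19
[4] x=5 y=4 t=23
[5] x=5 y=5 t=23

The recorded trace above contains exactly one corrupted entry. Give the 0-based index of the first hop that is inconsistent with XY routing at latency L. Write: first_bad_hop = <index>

check 1→ d=(1,0) cyc+4: ok
check 2→ d=(1,0) cyc+4: ok
check 3→ d=(1,0) cyc+4: ok
check 4→ d=(1,0) cyc+4: ok
check 5→ d=(0,1) cyc+0: BAD: Δcyc=0≠L

first_bad_hop = 5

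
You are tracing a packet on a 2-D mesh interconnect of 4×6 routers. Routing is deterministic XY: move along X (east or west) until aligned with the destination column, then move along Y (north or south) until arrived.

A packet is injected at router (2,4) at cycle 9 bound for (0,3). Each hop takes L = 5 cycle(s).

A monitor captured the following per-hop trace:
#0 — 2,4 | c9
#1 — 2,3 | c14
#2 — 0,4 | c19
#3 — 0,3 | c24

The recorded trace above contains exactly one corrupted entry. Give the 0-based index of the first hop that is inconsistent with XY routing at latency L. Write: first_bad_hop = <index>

first_bad_hop = 1

[1] (+0,-1) / 5c ⇒ BAD: Y-move but x=2≠0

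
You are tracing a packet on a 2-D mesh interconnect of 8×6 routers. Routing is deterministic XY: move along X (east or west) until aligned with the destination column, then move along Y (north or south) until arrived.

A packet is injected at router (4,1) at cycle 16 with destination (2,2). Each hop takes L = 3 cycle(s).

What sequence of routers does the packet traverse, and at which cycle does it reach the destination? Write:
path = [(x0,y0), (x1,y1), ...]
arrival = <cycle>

path = [(4,1), (3,1), (2,1), (2,2)]
arrival = 25

hop 0: (4,1) @ cyc 16
hop 1: (3,1) @ cyc 19  [W]
hop 2: (2,1) @ cyc 22  [W]
hop 3: (2,2) @ cyc 25  [N]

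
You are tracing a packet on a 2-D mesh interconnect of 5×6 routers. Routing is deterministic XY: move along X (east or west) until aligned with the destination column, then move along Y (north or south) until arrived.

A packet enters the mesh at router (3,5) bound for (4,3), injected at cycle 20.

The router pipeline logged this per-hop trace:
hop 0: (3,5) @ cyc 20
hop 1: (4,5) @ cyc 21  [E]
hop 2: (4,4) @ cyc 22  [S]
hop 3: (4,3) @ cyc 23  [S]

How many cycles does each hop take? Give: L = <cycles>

cyc[1] − cyc[0] = 21 − 20 = 1.
That increment is L by definition: L = 1.

L = 1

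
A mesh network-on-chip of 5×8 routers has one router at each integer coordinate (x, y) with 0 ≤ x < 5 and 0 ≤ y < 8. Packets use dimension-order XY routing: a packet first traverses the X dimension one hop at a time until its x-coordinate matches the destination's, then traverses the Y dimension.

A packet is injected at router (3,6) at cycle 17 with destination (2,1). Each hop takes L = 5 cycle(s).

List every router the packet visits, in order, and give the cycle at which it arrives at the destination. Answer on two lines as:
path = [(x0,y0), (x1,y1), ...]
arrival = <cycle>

path = [(3,6), (2,6), (2,5), (2,4), (2,3), (2,2), (2,1)]
arrival = 47

[0] x=3 y=6 t=17
[1] x=2 y=6 t=22 →W
[2] x=2 y=5 t=27 →S
[3] x=2 y=4 t=32 →S
[4] x=2 y=3 t=37 →S
[5] x=2 y=2 t=42 →S
[6] x=2 y=1 t=47 →S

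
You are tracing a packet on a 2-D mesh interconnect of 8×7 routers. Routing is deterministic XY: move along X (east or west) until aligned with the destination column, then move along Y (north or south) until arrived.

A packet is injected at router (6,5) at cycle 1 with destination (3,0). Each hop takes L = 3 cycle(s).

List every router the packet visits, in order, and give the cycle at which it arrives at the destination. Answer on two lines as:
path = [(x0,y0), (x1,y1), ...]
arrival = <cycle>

src (6,5)  cyc=1
W→(5,5)  cyc=4
W→(4,5)  cyc=7
W→(3,5)  cyc=10
S→(3,4)  cyc=13
S→(3,3)  cyc=16
S→(3,2)  cyc=19
S→(3,1)  cyc=22
S→(3,0)  cyc=25

path = [(6,5), (5,5), (4,5), (3,5), (3,4), (3,3), (3,2), (3,1), (3,0)]
arrival = 25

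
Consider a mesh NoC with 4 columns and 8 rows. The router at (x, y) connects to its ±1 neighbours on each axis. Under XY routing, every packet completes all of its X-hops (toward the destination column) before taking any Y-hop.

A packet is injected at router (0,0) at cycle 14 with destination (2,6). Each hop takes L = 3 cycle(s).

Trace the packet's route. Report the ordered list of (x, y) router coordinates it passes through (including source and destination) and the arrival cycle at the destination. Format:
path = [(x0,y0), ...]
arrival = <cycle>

t=14: at (0,0)
t=17: at (1,0) after E
t=20: at (2,0) after E
t=23: at (2,1) after N
t=26: at (2,2) after N
t=29: at (2,3) after N
t=32: at (2,4) after N
t=35: at (2,5) after N
t=38: at (2,6) after N

path = [(0,0), (1,0), (2,0), (2,1), (2,2), (2,3), (2,4), (2,5), (2,6)]
arrival = 38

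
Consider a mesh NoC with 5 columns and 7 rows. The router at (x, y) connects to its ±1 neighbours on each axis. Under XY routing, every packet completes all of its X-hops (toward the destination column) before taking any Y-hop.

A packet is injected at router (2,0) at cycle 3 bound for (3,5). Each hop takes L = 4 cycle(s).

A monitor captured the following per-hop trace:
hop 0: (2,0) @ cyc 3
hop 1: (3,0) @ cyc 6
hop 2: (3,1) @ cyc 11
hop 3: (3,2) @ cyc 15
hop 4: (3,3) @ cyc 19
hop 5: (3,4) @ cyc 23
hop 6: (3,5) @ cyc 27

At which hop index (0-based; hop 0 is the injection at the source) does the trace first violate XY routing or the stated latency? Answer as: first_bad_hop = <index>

  1: Δx=+1 Δy=+0 Δt=3 [BAD: Δcyc=3≠L]

first_bad_hop = 1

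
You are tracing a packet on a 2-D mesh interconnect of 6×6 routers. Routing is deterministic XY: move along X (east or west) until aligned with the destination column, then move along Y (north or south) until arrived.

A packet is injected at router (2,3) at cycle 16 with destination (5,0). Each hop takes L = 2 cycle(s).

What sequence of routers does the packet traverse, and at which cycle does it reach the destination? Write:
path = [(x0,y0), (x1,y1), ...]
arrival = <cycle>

path = [(2,3), (3,3), (4,3), (5,3), (5,2), (5,1), (5,0)]
arrival = 28

  0. router=(2,3) cycle=16 (inject)
  1. router=(3,3) cycle=18 dir=E
  2. router=(4,3) cycle=20 dir=E
  3. router=(5,3) cycle=22 dir=E
  4. router=(5,2) cycle=24 dir=S
  5. router=(5,1) cycle=26 dir=S
  6. router=(5,0) cycle=28 dir=S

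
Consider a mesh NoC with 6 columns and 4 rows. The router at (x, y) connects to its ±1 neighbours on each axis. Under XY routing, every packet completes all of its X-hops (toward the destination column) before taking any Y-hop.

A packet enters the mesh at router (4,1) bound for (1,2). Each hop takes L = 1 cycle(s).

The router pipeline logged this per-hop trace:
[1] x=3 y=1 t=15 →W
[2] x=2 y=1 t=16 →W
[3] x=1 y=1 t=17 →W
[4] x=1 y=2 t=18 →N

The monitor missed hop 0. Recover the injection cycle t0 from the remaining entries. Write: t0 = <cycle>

At hop 1 the cycle is 15; in general cyc_k = t0 + kL.
t0 = cyc[1] − L = 15 − 1 = 14.

t0 = 14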